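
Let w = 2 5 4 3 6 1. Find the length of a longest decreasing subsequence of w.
4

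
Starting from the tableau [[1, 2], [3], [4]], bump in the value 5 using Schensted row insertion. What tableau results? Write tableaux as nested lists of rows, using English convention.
5 is larger than every entry of row 1, so it is appended to row 1. The new tableau is [[1, 2, 5], [3], [4]].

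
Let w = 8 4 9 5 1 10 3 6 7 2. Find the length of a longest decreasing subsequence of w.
4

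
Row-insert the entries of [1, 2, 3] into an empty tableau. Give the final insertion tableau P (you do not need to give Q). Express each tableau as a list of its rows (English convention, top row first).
P = [[1, 2, 3]]

Insert 1: appended to row 1. P = [[1]].
Insert 2: appended to row 1. P = [[1, 2]].
Insert 3: appended to row 1. P = [[1, 2, 3]].

So P = [[1, 2, 3]].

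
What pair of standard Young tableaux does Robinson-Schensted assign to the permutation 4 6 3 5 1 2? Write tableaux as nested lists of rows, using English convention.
P = [[1, 2], [3, 5], [4, 6]], Q = [[1, 2], [3, 4], [5, 6]]

Insert each entry of the permutation into P by Schensted row insertion, recording in Q the position of each new cell.

After inserting 4: P = [[4]].
After inserting 6: P = [[4, 6]].
After inserting 3: P = [[3, 6], [4]].
After inserting 5: P = [[3, 5], [4, 6]].
After inserting 1: P = [[1, 5], [3, 6], [4]].
After inserting 2: P = [[1, 2], [3, 5], [4, 6]].

So P = [[1, 2], [3, 5], [4, 6]], Q = [[1, 2], [3, 4], [5, 6]].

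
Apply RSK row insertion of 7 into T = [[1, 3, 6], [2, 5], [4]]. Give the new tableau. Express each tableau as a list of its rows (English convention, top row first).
[[1, 3, 6, 7], [2, 5], [4]]

7 is larger than every entry of row 1, so it is appended to row 1. The new tableau is [[1, 3, 6, 7], [2, 5], [4]].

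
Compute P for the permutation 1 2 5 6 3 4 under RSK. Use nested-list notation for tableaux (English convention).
P = [[1, 2, 3, 4], [5, 6]]

Insert 1: appended to row 1. P = [[1]].
Insert 2: appended to row 1. P = [[1, 2]].
Insert 5: appended to row 1. P = [[1, 2, 5]].
Insert 6: appended to row 1. P = [[1, 2, 5, 6]].
Insert 3: 3 bumps 5 from row 1; 5 starts row 2. P = [[1, 2, 3, 6], [5]].
Insert 4: 4 bumps 6 from row 1; 6 appends to row 2. P = [[1, 2, 3, 4], [5, 6]].

So P = [[1, 2, 3, 4], [5, 6]].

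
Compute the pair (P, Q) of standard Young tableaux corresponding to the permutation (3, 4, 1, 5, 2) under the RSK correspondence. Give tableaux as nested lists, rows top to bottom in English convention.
P = [[1, 2, 5], [3, 4]], Q = [[1, 2, 4], [3, 5]]

Insert each entry of the permutation into P by Schensted row insertion, recording in Q the position of each new cell.

After inserting 3: P = [[3]].
After inserting 4: P = [[3, 4]].
After inserting 1: P = [[1, 4], [3]].
After inserting 5: P = [[1, 4, 5], [3]].
After inserting 2: P = [[1, 2, 5], [3, 4]].

So P = [[1, 2, 5], [3, 4]], Q = [[1, 2, 4], [3, 5]].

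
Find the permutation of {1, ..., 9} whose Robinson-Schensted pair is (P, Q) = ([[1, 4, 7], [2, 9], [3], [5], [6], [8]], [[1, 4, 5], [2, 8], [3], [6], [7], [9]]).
Reverse the RSK construction: for i from n down to 1, find the cell of Q containing i, remove the entry at that cell from P, and reverse-bump it up through P; the value ejected from row 1 is w(i).

Step i=9: Q has 9 at row 6, column 1; remove 8 from row 6 of P and reverse-bump: 8 enters row 5 and ejects 6; 6 enters row 4 and ejects 5; 5 enters row 3 and ejects 3; 3 enters row 2 and ejects 2; 2 enters row 1 and ejects 1. So w(9) = 1. P is now [[2, 4, 7], [3, 9], [5], [6], [8]].
Step i=8: Q has 8 at row 2, column 2; remove 9 from row 2 of P and reverse-bump: 9 enters row 1 and ejects 7. So w(8) = 7. P is now [[2, 4, 9], [3], [5], [6], [8]].
Step i=7: Q has 7 at row 5, column 1; remove 8 from row 5 of P and reverse-bump: 8 enters row 4 and ejects 6; 6 enters row 3 and ejects 5; 5 enters row 2 and ejects 3; 3 enters row 1 and ejects 2. So w(7) = 2. P is now [[3, 4, 9], [5], [6], [8]].
Step i=6: Q has 6 at row 4, column 1; remove 8 from row 4 of P and reverse-bump: 8 enters row 3 and ejects 6; 6 enters row 2 and ejects 5; 5 enters row 1 and ejects 4. So w(6) = 4. P is now [[3, 5, 9], [6], [8]].
Step i=5: Q has 5 at row 1, column 3; remove that cell from P, ejecting 9. So w(5) = 9. P is now [[3, 5], [6], [8]].
Step i=4: Q has 4 at row 1, column 2; remove that cell from P, ejecting 5. So w(4) = 5. P is now [[3], [6], [8]].
Step i=3: Q has 3 at row 3, column 1; remove 8 from row 3 of P and reverse-bump: 8 enters row 2 and ejects 6; 6 enters row 1 and ejects 3. So w(3) = 3. P is now [[6], [8]].
Step i=2: Q has 2 at row 2, column 1; remove 8 from row 2 of P and reverse-bump: 8 enters row 1 and ejects 6. So w(2) = 6. P is now [[8]].
Step i=1: Q has 1 at row 1, column 1; remove that cell from P, ejecting 8. So w(1) = 8. P is now [].

So w = 8 6 3 5 9 4 2 7 1.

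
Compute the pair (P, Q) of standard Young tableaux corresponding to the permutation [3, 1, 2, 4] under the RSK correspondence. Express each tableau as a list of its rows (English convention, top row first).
Insert each entry of the permutation into P by Schensted row insertion, recording in Q the position of each new cell.

After inserting 3: P = [[3]].
After inserting 1: P = [[1], [3]].
After inserting 2: P = [[1, 2], [3]].
After inserting 4: P = [[1, 2, 4], [3]].

So P = [[1, 2, 4], [3]], Q = [[1, 3, 4], [2]].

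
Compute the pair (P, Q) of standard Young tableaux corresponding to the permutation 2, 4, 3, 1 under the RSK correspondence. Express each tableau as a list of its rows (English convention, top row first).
Insert each entry of the permutation into P by Schensted row insertion, recording in Q the position of each new cell.

Insert 2: appended to row 1. P = [[2]].
Insert 4: appended to row 1. P = [[2, 4]].
Insert 3: 3 bumps 4 from row 1; 4 starts row 2. P = [[2, 3], [4]].
Insert 1: 1 bumps 2 from row 1; 2 bumps 4 from row 2; 4 starts row 3. P = [[1, 3], [2], [4]].

So P = [[1, 3], [2], [4]], Q = [[1, 2], [3], [4]].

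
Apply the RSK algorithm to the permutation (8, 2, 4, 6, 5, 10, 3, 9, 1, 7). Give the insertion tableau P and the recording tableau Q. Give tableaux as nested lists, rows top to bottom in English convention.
Insert each entry of the permutation into P by Schensted row insertion, recording in Q the position of each new cell.

Insert 8: appended to row 1. P = [[8]].
Insert 2: 2 bumps 8 from row 1; 8 starts row 2. P = [[2], [8]].
Insert 4: appended to row 1. P = [[2, 4], [8]].
Insert 6: appended to row 1. P = [[2, 4, 6], [8]].
Insert 5: 5 bumps 6 from row 1; 6 bumps 8 from row 2; 8 starts row 3. P = [[2, 4, 5], [6], [8]].
Insert 10: appended to row 1. P = [[2, 4, 5, 10], [6], [8]].
Insert 3: 3 bumps 4 from row 1; 4 bumps 6 from row 2; 6 bumps 8 from row 3; 8 starts row 4. P = [[2, 3, 5, 10], [4], [6], [8]].
Insert 9: 9 bumps 10 from row 1; 10 appends to row 2. P = [[2, 3, 5, 9], [4, 10], [6], [8]].
Insert 1: 1 bumps 2 from row 1; 2 bumps 4 from row 2; 4 bumps 6 from row 3; 6 bumps 8 from row 4; 8 starts row 5. P = [[1, 3, 5, 9], [2, 10], [4], [6], [8]].
Insert 7: 7 bumps 9 from row 1; 9 bumps 10 from row 2; 10 appends to row 3. P = [[1, 3, 5, 7], [2, 9], [4, 10], [6], [8]].

So P = [[1, 3, 5, 7], [2, 9], [4, 10], [6], [8]], Q = [[1, 3, 4, 6], [2, 8], [5, 10], [7], [9]].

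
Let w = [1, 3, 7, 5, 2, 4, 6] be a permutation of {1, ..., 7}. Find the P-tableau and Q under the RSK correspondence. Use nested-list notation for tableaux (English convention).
Insert each entry of the permutation into P by Schensted row insertion, recording in Q the position of each new cell.

Insert 1: appended to row 1. P = [[1]].
Insert 3: appended to row 1. P = [[1, 3]].
Insert 7: appended to row 1. P = [[1, 3, 7]].
Insert 5: 5 bumps 7 from row 1; 7 starts row 2. P = [[1, 3, 5], [7]].
Insert 2: 2 bumps 3 from row 1; 3 bumps 7 from row 2; 7 starts row 3. P = [[1, 2, 5], [3], [7]].
Insert 4: 4 bumps 5 from row 1; 5 appends to row 2. P = [[1, 2, 4], [3, 5], [7]].
Insert 6: appended to row 1. P = [[1, 2, 4, 6], [3, 5], [7]].

So P = [[1, 2, 4, 6], [3, 5], [7]], Q = [[1, 2, 3, 7], [4, 6], [5]].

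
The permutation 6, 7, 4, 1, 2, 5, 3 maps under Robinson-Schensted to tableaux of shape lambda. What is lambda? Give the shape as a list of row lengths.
RSK row insertion gives P = [[1, 2, 3], [4, 5], [6, 7]], which has shape [3, 2, 2].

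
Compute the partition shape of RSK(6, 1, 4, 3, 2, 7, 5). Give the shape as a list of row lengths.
RSK row insertion gives P = [[1, 2, 5], [3, 7], [4], [6]], which has shape [3, 2, 1, 1].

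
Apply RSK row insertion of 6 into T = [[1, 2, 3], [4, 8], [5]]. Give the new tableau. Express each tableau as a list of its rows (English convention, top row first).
[[1, 2, 3, 6], [4, 8], [5]]

6 is larger than every entry of row 1, so it is appended to row 1. The new tableau is [[1, 2, 3, 6], [4, 8], [5]].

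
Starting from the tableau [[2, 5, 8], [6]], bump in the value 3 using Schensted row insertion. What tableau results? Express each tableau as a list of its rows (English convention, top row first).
In row 1, 3 replaces 5 (the leftmost entry greater than 3); 5 is bumped to row 2. In row 2, 5 replaces 6 (the leftmost entry greater than 5); 6 is bumped to row 3. 6 starts a new row 3. The new tableau is [[2, 3, 8], [5], [6]].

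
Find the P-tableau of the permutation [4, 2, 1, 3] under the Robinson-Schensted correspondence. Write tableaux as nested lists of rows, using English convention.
Insert 4: appended to row 1. P = [[4]].
Insert 2: 2 bumps 4 from row 1; 4 starts row 2. P = [[2], [4]].
Insert 1: 1 bumps 2 from row 1; 2 bumps 4 from row 2; 4 starts row 3. P = [[1], [2], [4]].
Insert 3: appended to row 1. P = [[1, 3], [2], [4]].

So P = [[1, 3], [2], [4]].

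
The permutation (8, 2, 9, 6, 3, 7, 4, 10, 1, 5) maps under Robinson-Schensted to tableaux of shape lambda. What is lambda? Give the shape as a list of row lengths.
[4, 3, 2, 1]

Row-insert each entry into an empty tableau.

After inserting 8: P = [[8]].
After inserting 2: P = [[2], [8]].
After inserting 9: P = [[2, 9], [8]].
After inserting 6: P = [[2, 6], [8, 9]].
After inserting 3: P = [[2, 3], [6, 9], [8]].
After inserting 7: P = [[2, 3, 7], [6, 9], [8]].
After inserting 4: P = [[2, 3, 4], [6, 7], [8, 9]].
After inserting 10: P = [[2, 3, 4, 10], [6, 7], [8, 9]].
After inserting 1: P = [[1, 3, 4, 10], [2, 7], [6, 9], [8]].
After inserting 5: P = [[1, 3, 4, 5], [2, 7, 10], [6, 9], [8]].

The final insertion tableau P = [[1, 3, 4, 5], [2, 7, 10], [6, 9], [8]] has shape [4, 3, 2, 1].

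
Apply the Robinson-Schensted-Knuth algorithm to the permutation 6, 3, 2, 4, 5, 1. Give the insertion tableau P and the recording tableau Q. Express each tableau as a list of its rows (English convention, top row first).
P = [[1, 4, 5], [2], [3], [6]], Q = [[1, 4, 5], [2], [3], [6]]

Insert each entry of the permutation into P by Schensted row insertion, recording in Q the position of each new cell.

Insert 6: appended to row 1. P = [[6]].
Insert 3: 3 bumps 6 from row 1; 6 starts row 2. P = [[3], [6]].
Insert 2: 2 bumps 3 from row 1; 3 bumps 6 from row 2; 6 starts row 3. P = [[2], [3], [6]].
Insert 4: appended to row 1. P = [[2, 4], [3], [6]].
Insert 5: appended to row 1. P = [[2, 4, 5], [3], [6]].
Insert 1: 1 bumps 2 from row 1; 2 bumps 3 from row 2; 3 bumps 6 from row 3; 6 starts row 4. P = [[1, 4, 5], [2], [3], [6]].

So P = [[1, 4, 5], [2], [3], [6]], Q = [[1, 4, 5], [2], [3], [6]].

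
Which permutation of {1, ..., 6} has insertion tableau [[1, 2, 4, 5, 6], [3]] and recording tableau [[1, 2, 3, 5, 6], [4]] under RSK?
1 3 4 2 5 6

Reverse the RSK construction: for i from n down to 1, find the cell of Q containing i, remove the entry at that cell from P, and reverse-bump it up through P; the value ejected from row 1 is w(i).

Step i=6: Q has 6 at row 1, column 5; remove that cell from P, ejecting 6. So w(6) = 6. P is now [[1, 2, 4, 5], [3]].
Step i=5: Q has 5 at row 1, column 4; remove that cell from P, ejecting 5. So w(5) = 5. P is now [[1, 2, 4], [3]].
Step i=4: Q has 4 at row 2, column 1; remove 3 from row 2 of P and reverse-bump: 3 enters row 1 and ejects 2. So w(4) = 2. P is now [[1, 3, 4]].
Step i=3: Q has 3 at row 1, column 3; remove that cell from P, ejecting 4. So w(3) = 4. P is now [[1, 3]].
Step i=2: Q has 2 at row 1, column 2; remove that cell from P, ejecting 3. So w(2) = 3. P is now [[1]].
Step i=1: Q has 1 at row 1, column 1; remove that cell from P, ejecting 1. So w(1) = 1. P is now [].

So w = 1 3 4 2 5 6.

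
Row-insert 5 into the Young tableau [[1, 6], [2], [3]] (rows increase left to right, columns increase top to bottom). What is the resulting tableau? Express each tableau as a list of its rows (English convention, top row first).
In row 1, 5 replaces 6 (the leftmost entry greater than 5); 6 is bumped to row 2. 6 is appended to row 2. The new tableau is [[1, 5], [2, 6], [3]].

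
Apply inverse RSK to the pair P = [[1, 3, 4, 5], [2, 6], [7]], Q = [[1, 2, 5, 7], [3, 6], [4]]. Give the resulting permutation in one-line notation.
Reverse the RSK construction: for i from n down to 1, find the cell of Q containing i, remove the entry at that cell from P, and reverse-bump it up through P; the value ejected from row 1 is w(i).

Step i=7: Q has 7 at row 1, column 4; remove that cell from P, ejecting 5. So w(7) = 5. P is now [[1, 3, 4], [2, 6], [7]].
Step i=6: Q has 6 at row 2, column 2; remove 6 from row 2 of P and reverse-bump: 6 enters row 1 and ejects 4. So w(6) = 4. P is now [[1, 3, 6], [2], [7]].
Step i=5: Q has 5 at row 1, column 3; remove that cell from P, ejecting 6. So w(5) = 6. P is now [[1, 3], [2], [7]].
Step i=4: Q has 4 at row 3, column 1; remove 7 from row 3 of P and reverse-bump: 7 enters row 2 and ejects 2; 2 enters row 1 and ejects 1. So w(4) = 1. P is now [[2, 3], [7]].
Step i=3: Q has 3 at row 2, column 1; remove 7 from row 2 of P and reverse-bump: 7 enters row 1 and ejects 3. So w(3) = 3. P is now [[2, 7]].
Step i=2: Q has 2 at row 1, column 2; remove that cell from P, ejecting 7. So w(2) = 7. P is now [[2]].
Step i=1: Q has 1 at row 1, column 1; remove that cell from P, ejecting 2. So w(1) = 2. P is now [].

So w = 2 7 3 1 6 4 5.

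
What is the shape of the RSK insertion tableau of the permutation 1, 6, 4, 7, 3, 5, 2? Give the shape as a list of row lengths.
Row-insert each entry into an empty tableau.

After inserting 1: P = [[1]].
After inserting 6: P = [[1, 6]].
After inserting 4: P = [[1, 4], [6]].
After inserting 7: P = [[1, 4, 7], [6]].
After inserting 3: P = [[1, 3, 7], [4], [6]].
After inserting 5: P = [[1, 3, 5], [4, 7], [6]].
After inserting 2: P = [[1, 2, 5], [3, 7], [4], [6]].

The final insertion tableau P = [[1, 2, 5], [3, 7], [4], [6]] has shape [3, 2, 1, 1].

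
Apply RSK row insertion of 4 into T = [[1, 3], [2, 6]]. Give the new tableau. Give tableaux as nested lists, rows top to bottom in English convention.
4 is larger than every entry of row 1, so it is appended to row 1. The new tableau is [[1, 3, 4], [2, 6]].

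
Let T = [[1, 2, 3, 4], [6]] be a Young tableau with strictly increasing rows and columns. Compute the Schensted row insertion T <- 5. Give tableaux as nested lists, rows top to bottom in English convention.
[[1, 2, 3, 4, 5], [6]]

5 is larger than every entry of row 1, so it is appended to row 1. The new tableau is [[1, 2, 3, 4, 5], [6]].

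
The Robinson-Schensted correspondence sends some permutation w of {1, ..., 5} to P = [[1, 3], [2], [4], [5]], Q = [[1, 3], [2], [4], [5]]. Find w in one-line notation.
5 2 4 3 1

Reverse the RSK construction: for i from n down to 1, find the cell of Q containing i, remove the entry at that cell from P, and reverse-bump it up through P; the value ejected from row 1 is w(i).

Step i=5: Q has 5 at row 4, column 1; remove 5 from row 4 of P and reverse-bump: 5 enters row 3 and ejects 4; 4 enters row 2 and ejects 2; 2 enters row 1 and ejects 1. So w(5) = 1. P is now [[2, 3], [4], [5]].
Step i=4: Q has 4 at row 3, column 1; remove 5 from row 3 of P and reverse-bump: 5 enters row 2 and ejects 4; 4 enters row 1 and ejects 3. So w(4) = 3. P is now [[2, 4], [5]].
Step i=3: Q has 3 at row 1, column 2; remove that cell from P, ejecting 4. So w(3) = 4. P is now [[2], [5]].
Step i=2: Q has 2 at row 2, column 1; remove 5 from row 2 of P and reverse-bump: 5 enters row 1 and ejects 2. So w(2) = 2. P is now [[5]].
Step i=1: Q has 1 at row 1, column 1; remove that cell from P, ejecting 5. So w(1) = 5. P is now [].

So w = 5 2 4 3 1.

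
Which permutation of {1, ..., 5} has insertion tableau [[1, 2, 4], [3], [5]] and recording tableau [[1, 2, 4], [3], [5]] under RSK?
Reverse RSK: for i = n, n-1, ..., 1, locate i in Q, remove the corresponding corner cell from P, and reverse-bump its entry up through P; the value ejected from row 1 is w(i).

So w = 1 5 3 4 2.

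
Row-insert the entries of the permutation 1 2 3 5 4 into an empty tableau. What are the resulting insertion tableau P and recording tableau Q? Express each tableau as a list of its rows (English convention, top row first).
P = [[1, 2, 3, 4], [5]], Q = [[1, 2, 3, 4], [5]]

Insert each entry of the permutation into P by Schensted row insertion, recording in Q the position of each new cell.

Insert 1: appended to row 1. P = [[1]].
Insert 2: appended to row 1. P = [[1, 2]].
Insert 3: appended to row 1. P = [[1, 2, 3]].
Insert 5: appended to row 1. P = [[1, 2, 3, 5]].
Insert 4: 4 bumps 5 from row 1; 5 starts row 2. P = [[1, 2, 3, 4], [5]].

So P = [[1, 2, 3, 4], [5]], Q = [[1, 2, 3, 4], [5]].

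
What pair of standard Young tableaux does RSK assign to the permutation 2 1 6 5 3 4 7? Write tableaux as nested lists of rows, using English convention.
Insert each entry of the permutation into P by Schensted row insertion, recording in Q the position of each new cell.

Insert 2: appended to row 1. P = [[2]].
Insert 1: 1 bumps 2 from row 1; 2 starts row 2. P = [[1], [2]].
Insert 6: appended to row 1. P = [[1, 6], [2]].
Insert 5: 5 bumps 6 from row 1; 6 appends to row 2. P = [[1, 5], [2, 6]].
Insert 3: 3 bumps 5 from row 1; 5 bumps 6 from row 2; 6 starts row 3. P = [[1, 3], [2, 5], [6]].
Insert 4: appended to row 1. P = [[1, 3, 4], [2, 5], [6]].
Insert 7: appended to row 1. P = [[1, 3, 4, 7], [2, 5], [6]].

So P = [[1, 3, 4, 7], [2, 5], [6]], Q = [[1, 3, 6, 7], [2, 4], [5]].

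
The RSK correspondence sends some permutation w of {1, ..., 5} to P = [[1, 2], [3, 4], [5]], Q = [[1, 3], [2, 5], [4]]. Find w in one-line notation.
5 3 4 1 2

Reverse the RSK construction: for i from n down to 1, find the cell of Q containing i, remove the entry at that cell from P, and reverse-bump it up through P; the value ejected from row 1 is w(i).

Step i=5: Q has 5 at row 2, column 2; remove 4 from row 2 of P and reverse-bump: 4 enters row 1 and ejects 2. So w(5) = 2. P is now [[1, 4], [3], [5]].
Step i=4: Q has 4 at row 3, column 1; remove 5 from row 3 of P and reverse-bump: 5 enters row 2 and ejects 3; 3 enters row 1 and ejects 1. So w(4) = 1. P is now [[3, 4], [5]].
Step i=3: Q has 3 at row 1, column 2; remove that cell from P, ejecting 4. So w(3) = 4. P is now [[3], [5]].
Step i=2: Q has 2 at row 2, column 1; remove 5 from row 2 of P and reverse-bump: 5 enters row 1 and ejects 3. So w(2) = 3. P is now [[5]].
Step i=1: Q has 1 at row 1, column 1; remove that cell from P, ejecting 5. So w(1) = 5. P is now [].

So w = 5 3 4 1 2.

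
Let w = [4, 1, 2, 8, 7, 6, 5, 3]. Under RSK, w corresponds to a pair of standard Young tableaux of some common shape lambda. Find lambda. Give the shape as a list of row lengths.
[3, 2, 1, 1, 1]

Row-insert each entry into an empty tableau.

After inserting 4: P = [[4]].
After inserting 1: P = [[1], [4]].
After inserting 2: P = [[1, 2], [4]].
After inserting 8: P = [[1, 2, 8], [4]].
After inserting 7: P = [[1, 2, 7], [4, 8]].
After inserting 6: P = [[1, 2, 6], [4, 7], [8]].
After inserting 5: P = [[1, 2, 5], [4, 6], [7], [8]].
After inserting 3: P = [[1, 2, 3], [4, 5], [6], [7], [8]].

The final insertion tableau P = [[1, 2, 3], [4, 5], [6], [7], [8]] has shape [3, 2, 1, 1, 1].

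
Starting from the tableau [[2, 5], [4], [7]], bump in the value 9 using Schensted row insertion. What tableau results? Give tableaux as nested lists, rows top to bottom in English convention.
[[2, 5, 9], [4], [7]]

9 is larger than every entry of row 1, so it is appended to row 1. The new tableau is [[2, 5, 9], [4], [7]].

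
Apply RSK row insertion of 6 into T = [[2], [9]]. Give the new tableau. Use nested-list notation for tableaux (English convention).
6 is larger than every entry of row 1, so it is appended to row 1. The new tableau is [[2, 6], [9]].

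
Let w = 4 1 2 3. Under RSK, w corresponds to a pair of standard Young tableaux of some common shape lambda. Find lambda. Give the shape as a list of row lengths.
RSK row insertion gives P = [[1, 2, 3], [4]], which has shape [3, 1].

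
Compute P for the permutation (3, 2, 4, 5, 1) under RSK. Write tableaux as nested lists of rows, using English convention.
P = [[1, 4, 5], [2], [3]]

Insert 3: appended to row 1. P = [[3]].
Insert 2: 2 bumps 3 from row 1; 3 starts row 2. P = [[2], [3]].
Insert 4: appended to row 1. P = [[2, 4], [3]].
Insert 5: appended to row 1. P = [[2, 4, 5], [3]].
Insert 1: 1 bumps 2 from row 1; 2 bumps 3 from row 2; 3 starts row 3. P = [[1, 4, 5], [2], [3]].

So P = [[1, 4, 5], [2], [3]].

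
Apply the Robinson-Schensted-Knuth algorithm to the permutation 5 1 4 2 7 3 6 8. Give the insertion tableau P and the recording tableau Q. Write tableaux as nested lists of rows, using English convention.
P = [[1, 2, 3, 6, 8], [4, 7], [5]], Q = [[1, 3, 5, 7, 8], [2, 6], [4]]

Insert each entry of the permutation into P by Schensted row insertion, recording in Q the position of each new cell.

Insert 5: appended to row 1. P = [[5]], Q = [[1]].
Insert 1: 1 bumps 5 from row 1; 5 starts row 2. P = [[1], [5]], Q = [[1], [2]].
Insert 4: appended to row 1. P = [[1, 4], [5]], Q = [[1, 3], [2]].
Insert 2: 2 bumps 4 from row 1; 4 bumps 5 from row 2; 5 starts row 3. P = [[1, 2], [4], [5]], Q = [[1, 3], [2], [4]].
Insert 7: appended to row 1. P = [[1, 2, 7], [4], [5]], Q = [[1, 3, 5], [2], [4]].
Insert 3: 3 bumps 7 from row 1; 7 appends to row 2. P = [[1, 2, 3], [4, 7], [5]], Q = [[1, 3, 5], [2, 6], [4]].
Insert 6: appended to row 1. P = [[1, 2, 3, 6], [4, 7], [5]], Q = [[1, 3, 5, 7], [2, 6], [4]].
Insert 8: appended to row 1. P = [[1, 2, 3, 6, 8], [4, 7], [5]], Q = [[1, 3, 5, 7, 8], [2, 6], [4]].

So P = [[1, 2, 3, 6, 8], [4, 7], [5]], Q = [[1, 3, 5, 7, 8], [2, 6], [4]].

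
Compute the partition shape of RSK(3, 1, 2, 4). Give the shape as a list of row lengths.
RSK row insertion gives P = [[1, 2, 4], [3]], which has shape [3, 1].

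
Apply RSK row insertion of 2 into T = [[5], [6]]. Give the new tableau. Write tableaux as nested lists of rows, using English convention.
In row 1, 2 replaces 5 (the leftmost entry greater than 2); 5 is bumped to row 2. In row 2, 5 replaces 6 (the leftmost entry greater than 5); 6 is bumped to row 3. 6 starts a new row 3. The new tableau is [[2], [5], [6]].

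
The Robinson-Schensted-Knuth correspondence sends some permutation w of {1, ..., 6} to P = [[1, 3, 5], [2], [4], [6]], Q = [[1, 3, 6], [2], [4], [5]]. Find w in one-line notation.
Reverse the RSK construction: for i from n down to 1, find the cell of Q containing i, remove the entry at that cell from P, and reverse-bump it up through P; the value ejected from row 1 is w(i).

Step i=6: Q has 6 at row 1, column 3; remove that cell from P, ejecting 5. So w(6) = 5. P is now [[1, 3], [2], [4], [6]].
Step i=5: Q has 5 at row 4, column 1; remove 6 from row 4 of P and reverse-bump: 6 enters row 3 and ejects 4; 4 enters row 2 and ejects 2; 2 enters row 1 and ejects 1. So w(5) = 1. P is now [[2, 3], [4], [6]].
Step i=4: Q has 4 at row 3, column 1; remove 6 from row 3 of P and reverse-bump: 6 enters row 2 and ejects 4; 4 enters row 1 and ejects 3. So w(4) = 3. P is now [[2, 4], [6]].
Step i=3: Q has 3 at row 1, column 2; remove that cell from P, ejecting 4. So w(3) = 4. P is now [[2], [6]].
Step i=2: Q has 2 at row 2, column 1; remove 6 from row 2 of P and reverse-bump: 6 enters row 1 and ejects 2. So w(2) = 2. P is now [[6]].
Step i=1: Q has 1 at row 1, column 1; remove that cell from P, ejecting 6. So w(1) = 6. P is now [].

So w = 6 2 4 3 1 5.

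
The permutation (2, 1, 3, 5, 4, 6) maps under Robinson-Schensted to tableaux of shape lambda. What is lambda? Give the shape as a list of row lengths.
Row-insert each entry into an empty tableau.

After inserting 2: P = [[2]].
After inserting 1: P = [[1], [2]].
After inserting 3: P = [[1, 3], [2]].
After inserting 5: P = [[1, 3, 5], [2]].
After inserting 4: P = [[1, 3, 4], [2, 5]].
After inserting 6: P = [[1, 3, 4, 6], [2, 5]].

The final insertion tableau P = [[1, 3, 4, 6], [2, 5]] has shape [4, 2].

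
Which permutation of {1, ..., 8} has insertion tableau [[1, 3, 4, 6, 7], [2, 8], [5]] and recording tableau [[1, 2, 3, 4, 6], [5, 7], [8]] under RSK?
2 3 5 6 4 8 7 1

Reverse RSK: for i = n, n-1, ..., 1, locate i in Q, remove the corresponding corner cell from P, and reverse-bump its entry up through P; the value ejected from row 1 is w(i).

So w = 2 3 5 6 4 8 7 1.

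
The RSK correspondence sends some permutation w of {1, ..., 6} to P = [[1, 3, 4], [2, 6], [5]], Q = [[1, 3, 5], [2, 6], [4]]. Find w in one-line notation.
Reverse the RSK construction: for i from n down to 1, find the cell of Q containing i, remove the entry at that cell from P, and reverse-bump it up through P; the value ejected from row 1 is w(i).

Step i=6: Q has 6 at row 2, column 2; remove 6 from row 2 of P and reverse-bump: 6 enters row 1 and ejects 4. So w(6) = 4. P is now [[1, 3, 6], [2], [5]].
Step i=5: Q has 5 at row 1, column 3; remove that cell from P, ejecting 6. So w(5) = 6. P is now [[1, 3], [2], [5]].
Step i=4: Q has 4 at row 3, column 1; remove 5 from row 3 of P and reverse-bump: 5 enters row 2 and ejects 2; 2 enters row 1 and ejects 1. So w(4) = 1. P is now [[2, 3], [5]].
Step i=3: Q has 3 at row 1, column 2; remove that cell from P, ejecting 3. So w(3) = 3. P is now [[2], [5]].
Step i=2: Q has 2 at row 2, column 1; remove 5 from row 2 of P and reverse-bump: 5 enters row 1 and ejects 2. So w(2) = 2. P is now [[5]].
Step i=1: Q has 1 at row 1, column 1; remove that cell from P, ejecting 5. So w(1) = 5. P is now [].

So w = 5 2 3 1 6 4.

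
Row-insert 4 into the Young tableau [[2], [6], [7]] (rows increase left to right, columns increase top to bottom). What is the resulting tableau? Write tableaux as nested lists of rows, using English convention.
4 is larger than every entry of row 1, so it is appended to row 1. The new tableau is [[2, 4], [6], [7]].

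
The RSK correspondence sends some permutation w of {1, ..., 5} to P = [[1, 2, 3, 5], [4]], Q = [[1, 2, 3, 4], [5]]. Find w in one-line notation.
1 2 4 5 3

Reverse RSK: for i = n, n-1, ..., 1, locate i in Q, remove the corresponding corner cell from P, and reverse-bump its entry up through P; the value ejected from row 1 is w(i).

So w = 1 2 4 5 3.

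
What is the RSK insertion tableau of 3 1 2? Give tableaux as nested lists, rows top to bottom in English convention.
P = [[1, 2], [3]]

Insert 3: appended to row 1. P = [[3]].
Insert 1: 1 bumps 3 from row 1; 3 starts row 2. P = [[1], [3]].
Insert 2: appended to row 1. P = [[1, 2], [3]].

So P = [[1, 2], [3]].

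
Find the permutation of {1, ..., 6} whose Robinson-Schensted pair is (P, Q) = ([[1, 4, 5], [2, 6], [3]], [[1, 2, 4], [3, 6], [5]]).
3 4 2 6 1 5

Reverse the RSK construction: for i from n down to 1, find the cell of Q containing i, remove the entry at that cell from P, and reverse-bump it up through P; the value ejected from row 1 is w(i).

Step i=6: Q has 6 at row 2, column 2; remove 6 from row 2 of P and reverse-bump: 6 enters row 1 and ejects 5. So w(6) = 5. P is now [[1, 4, 6], [2], [3]].
Step i=5: Q has 5 at row 3, column 1; remove 3 from row 3 of P and reverse-bump: 3 enters row 2 and ejects 2; 2 enters row 1 and ejects 1. So w(5) = 1. P is now [[2, 4, 6], [3]].
Step i=4: Q has 4 at row 1, column 3; remove that cell from P, ejecting 6. So w(4) = 6. P is now [[2, 4], [3]].
Step i=3: Q has 3 at row 2, column 1; remove 3 from row 2 of P and reverse-bump: 3 enters row 1 and ejects 2. So w(3) = 2. P is now [[3, 4]].
Step i=2: Q has 2 at row 1, column 2; remove that cell from P, ejecting 4. So w(2) = 4. P is now [[3]].
Step i=1: Q has 1 at row 1, column 1; remove that cell from P, ejecting 3. So w(1) = 3. P is now [].

So w = 3 4 2 6 1 5.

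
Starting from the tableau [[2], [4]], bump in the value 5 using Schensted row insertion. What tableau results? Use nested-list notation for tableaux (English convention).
5 is larger than every entry of row 1, so it is appended to row 1. The new tableau is [[2, 5], [4]].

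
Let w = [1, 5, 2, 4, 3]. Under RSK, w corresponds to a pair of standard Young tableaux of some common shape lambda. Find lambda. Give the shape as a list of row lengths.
Row-insert each entry into an empty tableau.

After inserting 1: P = [[1]].
After inserting 5: P = [[1, 5]].
After inserting 2: P = [[1, 2], [5]].
After inserting 4: P = [[1, 2, 4], [5]].
After inserting 3: P = [[1, 2, 3], [4], [5]].

The final insertion tableau P = [[1, 2, 3], [4], [5]] has shape [3, 1, 1].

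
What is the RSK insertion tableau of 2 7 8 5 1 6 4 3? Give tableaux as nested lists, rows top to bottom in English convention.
P = [[1, 3, 6], [2, 4], [5, 8], [7]]

After inserting 2: P = [[2]].
After inserting 7: P = [[2, 7]].
After inserting 8: P = [[2, 7, 8]].
After inserting 5: P = [[2, 5, 8], [7]].
After inserting 1: P = [[1, 5, 8], [2], [7]].
After inserting 6: P = [[1, 5, 6], [2, 8], [7]].
After inserting 4: P = [[1, 4, 6], [2, 5], [7, 8]].
After inserting 3: P = [[1, 3, 6], [2, 4], [5, 8], [7]].

So P = [[1, 3, 6], [2, 4], [5, 8], [7]].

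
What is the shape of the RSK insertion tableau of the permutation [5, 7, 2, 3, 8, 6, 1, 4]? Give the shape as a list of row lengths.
[3, 3, 2]

Row-insert each entry into an empty tableau.

After inserting 5: P = [[5]].
After inserting 7: P = [[5, 7]].
After inserting 2: P = [[2, 7], [5]].
After inserting 3: P = [[2, 3], [5, 7]].
After inserting 8: P = [[2, 3, 8], [5, 7]].
After inserting 6: P = [[2, 3, 6], [5, 7, 8]].
After inserting 1: P = [[1, 3, 6], [2, 7, 8], [5]].
After inserting 4: P = [[1, 3, 4], [2, 6, 8], [5, 7]].

The final insertion tableau P = [[1, 3, 4], [2, 6, 8], [5, 7]] has shape [3, 3, 2].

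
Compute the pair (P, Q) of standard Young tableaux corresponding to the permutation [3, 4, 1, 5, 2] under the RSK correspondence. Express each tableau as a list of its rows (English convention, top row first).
Insert each entry of the permutation into P by Schensted row insertion, recording in Q the position of each new cell.

Insert 3: appended to row 1. P = [[3]], Q = [[1]].
Insert 4: appended to row 1. P = [[3, 4]], Q = [[1, 2]].
Insert 1: 1 bumps 3 from row 1; 3 starts row 2. P = [[1, 4], [3]], Q = [[1, 2], [3]].
Insert 5: appended to row 1. P = [[1, 4, 5], [3]], Q = [[1, 2, 4], [3]].
Insert 2: 2 bumps 4 from row 1; 4 appends to row 2. P = [[1, 2, 5], [3, 4]], Q = [[1, 2, 4], [3, 5]].

So P = [[1, 2, 5], [3, 4]], Q = [[1, 2, 4], [3, 5]].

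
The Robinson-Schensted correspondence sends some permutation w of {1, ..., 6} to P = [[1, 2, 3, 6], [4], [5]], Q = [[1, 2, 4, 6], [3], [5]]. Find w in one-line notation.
1 5 2 4 3 6

Reverse the RSK construction: for i from n down to 1, find the cell of Q containing i, remove the entry at that cell from P, and reverse-bump it up through P; the value ejected from row 1 is w(i).

Step i=6: Q has 6 at row 1, column 4; remove that cell from P, ejecting 6. So w(6) = 6. P is now [[1, 2, 3], [4], [5]].
Step i=5: Q has 5 at row 3, column 1; remove 5 from row 3 of P and reverse-bump: 5 enters row 2 and ejects 4; 4 enters row 1 and ejects 3. So w(5) = 3. P is now [[1, 2, 4], [5]].
Step i=4: Q has 4 at row 1, column 3; remove that cell from P, ejecting 4. So w(4) = 4. P is now [[1, 2], [5]].
Step i=3: Q has 3 at row 2, column 1; remove 5 from row 2 of P and reverse-bump: 5 enters row 1 and ejects 2. So w(3) = 2. P is now [[1, 5]].
Step i=2: Q has 2 at row 1, column 2; remove that cell from P, ejecting 5. So w(2) = 5. P is now [[1]].
Step i=1: Q has 1 at row 1, column 1; remove that cell from P, ejecting 1. So w(1) = 1. P is now [].

So w = 1 5 2 4 3 6.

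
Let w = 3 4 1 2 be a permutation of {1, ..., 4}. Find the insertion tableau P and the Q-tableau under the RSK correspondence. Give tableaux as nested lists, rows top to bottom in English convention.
Insert each entry of the permutation into P by Schensted row insertion, recording in Q the position of each new cell.

After inserting 3: P = [[3]].
After inserting 4: P = [[3, 4]].
After inserting 1: P = [[1, 4], [3]].
After inserting 2: P = [[1, 2], [3, 4]].

So P = [[1, 2], [3, 4]], Q = [[1, 2], [3, 4]].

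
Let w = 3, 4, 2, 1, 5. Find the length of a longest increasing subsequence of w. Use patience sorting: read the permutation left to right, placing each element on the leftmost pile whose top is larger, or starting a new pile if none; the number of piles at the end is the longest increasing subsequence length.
3

3: new pile. tops = [3]
4: new pile. tops = [3, 4]
2: onto pile 1 (replacing 3). tops = [2, 4]
1: onto pile 1 (replacing 2). tops = [1, 4]
5: new pile. tops = [1, 4, 5]

3 piles, so the longest increasing subsequence has length 3.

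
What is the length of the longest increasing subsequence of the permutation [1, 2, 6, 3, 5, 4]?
4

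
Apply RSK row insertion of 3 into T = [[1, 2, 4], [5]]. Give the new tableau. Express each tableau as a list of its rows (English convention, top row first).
[[1, 2, 3], [4], [5]]

In row 1, 3 replaces 4 (the leftmost entry greater than 3); 4 is bumped to row 2. In row 2, 4 replaces 5 (the leftmost entry greater than 4); 5 is bumped to row 3. 5 starts a new row 3. The new tableau is [[1, 2, 3], [4], [5]].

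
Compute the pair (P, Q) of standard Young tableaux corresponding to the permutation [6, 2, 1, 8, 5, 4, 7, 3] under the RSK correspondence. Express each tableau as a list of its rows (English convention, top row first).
Insert each entry of the permutation into P by Schensted row insertion, recording in Q the position of each new cell.

Insert 6: appended to row 1. P = [[6]].
Insert 2: 2 bumps 6 from row 1; 6 starts row 2. P = [[2], [6]].
Insert 1: 1 bumps 2 from row 1; 2 bumps 6 from row 2; 6 starts row 3. P = [[1], [2], [6]].
Insert 8: appended to row 1. P = [[1, 8], [2], [6]].
Insert 5: 5 bumps 8 from row 1; 8 appends to row 2. P = [[1, 5], [2, 8], [6]].
Insert 4: 4 bumps 5 from row 1; 5 bumps 8 from row 2; 8 appends to row 3. P = [[1, 4], [2, 5], [6, 8]].
Insert 7: appended to row 1. P = [[1, 4, 7], [2, 5], [6, 8]].
Insert 3: 3 bumps 4 from row 1; 4 bumps 5 from row 2; 5 bumps 6 from row 3; 6 starts row 4. P = [[1, 3, 7], [2, 4], [5, 8], [6]].

So P = [[1, 3, 7], [2, 4], [5, 8], [6]], Q = [[1, 4, 7], [2, 5], [3, 6], [8]].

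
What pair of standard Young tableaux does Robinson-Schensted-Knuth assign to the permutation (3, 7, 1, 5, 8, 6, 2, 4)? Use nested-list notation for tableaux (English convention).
Insert each entry of the permutation into P by Schensted row insertion, recording in Q the position of each new cell.

Insert 3: appended to row 1. P = [[3]].
Insert 7: appended to row 1. P = [[3, 7]].
Insert 1: 1 bumps 3 from row 1; 3 starts row 2. P = [[1, 7], [3]].
Insert 5: 5 bumps 7 from row 1; 7 appends to row 2. P = [[1, 5], [3, 7]].
Insert 8: appended to row 1. P = [[1, 5, 8], [3, 7]].
Insert 6: 6 bumps 8 from row 1; 8 appends to row 2. P = [[1, 5, 6], [3, 7, 8]].
Insert 2: 2 bumps 5 from row 1; 5 bumps 7 from row 2; 7 starts row 3. P = [[1, 2, 6], [3, 5, 8], [7]].
Insert 4: 4 bumps 6 from row 1; 6 bumps 8 from row 2; 8 appends to row 3. P = [[1, 2, 4], [3, 5, 6], [7, 8]].

So P = [[1, 2, 4], [3, 5, 6], [7, 8]], Q = [[1, 2, 5], [3, 4, 6], [7, 8]].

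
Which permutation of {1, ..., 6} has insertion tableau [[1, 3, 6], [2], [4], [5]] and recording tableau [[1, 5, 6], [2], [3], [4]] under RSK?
5 4 2 1 3 6

Reverse RSK: for i = n, n-1, ..., 1, locate i in Q, remove the corresponding corner cell from P, and reverse-bump its entry up through P; the value ejected from row 1 is w(i).

So w = 5 4 2 1 3 6.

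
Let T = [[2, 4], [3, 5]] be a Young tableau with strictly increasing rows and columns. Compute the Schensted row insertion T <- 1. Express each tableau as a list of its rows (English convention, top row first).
[[1, 4], [2, 5], [3]]

In row 1, 1 replaces 2 (the leftmost entry greater than 1); 2 is bumped to row 2. In row 2, 2 replaces 3 (the leftmost entry greater than 2); 3 is bumped to row 3. 3 starts a new row 3. The new tableau is [[1, 4], [2, 5], [3]].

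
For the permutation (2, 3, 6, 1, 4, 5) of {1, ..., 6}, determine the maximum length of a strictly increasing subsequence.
4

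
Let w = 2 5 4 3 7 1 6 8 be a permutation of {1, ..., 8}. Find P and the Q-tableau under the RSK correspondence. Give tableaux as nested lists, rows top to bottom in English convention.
P = [[1, 3, 6, 8], [2, 7], [4], [5]], Q = [[1, 2, 5, 8], [3, 7], [4], [6]]

Insert each entry of the permutation into P by Schensted row insertion, recording in Q the position of each new cell.

Insert 2: appended to row 1. P = [[2]].
Insert 5: appended to row 1. P = [[2, 5]].
Insert 4: 4 bumps 5 from row 1; 5 starts row 2. P = [[2, 4], [5]].
Insert 3: 3 bumps 4 from row 1; 4 bumps 5 from row 2; 5 starts row 3. P = [[2, 3], [4], [5]].
Insert 7: appended to row 1. P = [[2, 3, 7], [4], [5]].
Insert 1: 1 bumps 2 from row 1; 2 bumps 4 from row 2; 4 bumps 5 from row 3; 5 starts row 4. P = [[1, 3, 7], [2], [4], [5]].
Insert 6: 6 bumps 7 from row 1; 7 appends to row 2. P = [[1, 3, 6], [2, 7], [4], [5]].
Insert 8: appended to row 1. P = [[1, 3, 6, 8], [2, 7], [4], [5]].

So P = [[1, 3, 6, 8], [2, 7], [4], [5]], Q = [[1, 2, 5, 8], [3, 7], [4], [6]].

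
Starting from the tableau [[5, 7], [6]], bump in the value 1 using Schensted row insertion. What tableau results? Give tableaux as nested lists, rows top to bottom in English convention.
[[1, 7], [5], [6]]

In row 1, 1 replaces 5 (the leftmost entry greater than 1); 5 is bumped to row 2. In row 2, 5 replaces 6 (the leftmost entry greater than 5); 6 is bumped to row 3. 6 starts a new row 3. The new tableau is [[1, 7], [5], [6]].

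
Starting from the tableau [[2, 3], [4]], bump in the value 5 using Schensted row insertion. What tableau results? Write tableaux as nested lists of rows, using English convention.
5 is larger than every entry of row 1, so it is appended to row 1. The new tableau is [[2, 3, 5], [4]].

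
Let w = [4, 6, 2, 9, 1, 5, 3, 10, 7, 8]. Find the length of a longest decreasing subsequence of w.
3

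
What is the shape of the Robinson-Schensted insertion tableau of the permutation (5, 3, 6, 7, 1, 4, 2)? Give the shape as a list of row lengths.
[3, 2, 2]

Row-insert each entry into an empty tableau.

After inserting 5: P = [[5]].
After inserting 3: P = [[3], [5]].
After inserting 6: P = [[3, 6], [5]].
After inserting 7: P = [[3, 6, 7], [5]].
After inserting 1: P = [[1, 6, 7], [3], [5]].
After inserting 4: P = [[1, 4, 7], [3, 6], [5]].
After inserting 2: P = [[1, 2, 7], [3, 4], [5, 6]].

The final insertion tableau P = [[1, 2, 7], [3, 4], [5, 6]] has shape [3, 2, 2].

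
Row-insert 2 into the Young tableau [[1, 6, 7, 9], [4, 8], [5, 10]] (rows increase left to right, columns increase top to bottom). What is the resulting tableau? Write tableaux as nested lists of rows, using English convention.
In row 1, 2 replaces 6 (the leftmost entry greater than 2); 6 is bumped to row 2. In row 2, 6 replaces 8 (the leftmost entry greater than 6); 8 is bumped to row 3. In row 3, 8 replaces 10 (the leftmost entry greater than 8); 10 is bumped to row 4. 10 starts a new row 4. The new tableau is [[1, 2, 7, 9], [4, 6], [5, 8], [10]].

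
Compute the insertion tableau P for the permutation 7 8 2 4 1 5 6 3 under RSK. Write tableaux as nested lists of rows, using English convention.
P = [[1, 3, 5, 6], [2, 4], [7, 8]]

After inserting 7: P = [[7]].
After inserting 8: P = [[7, 8]].
After inserting 2: P = [[2, 8], [7]].
After inserting 4: P = [[2, 4], [7, 8]].
After inserting 1: P = [[1, 4], [2, 8], [7]].
After inserting 5: P = [[1, 4, 5], [2, 8], [7]].
After inserting 6: P = [[1, 4, 5, 6], [2, 8], [7]].
After inserting 3: P = [[1, 3, 5, 6], [2, 4], [7, 8]].

So P = [[1, 3, 5, 6], [2, 4], [7, 8]].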